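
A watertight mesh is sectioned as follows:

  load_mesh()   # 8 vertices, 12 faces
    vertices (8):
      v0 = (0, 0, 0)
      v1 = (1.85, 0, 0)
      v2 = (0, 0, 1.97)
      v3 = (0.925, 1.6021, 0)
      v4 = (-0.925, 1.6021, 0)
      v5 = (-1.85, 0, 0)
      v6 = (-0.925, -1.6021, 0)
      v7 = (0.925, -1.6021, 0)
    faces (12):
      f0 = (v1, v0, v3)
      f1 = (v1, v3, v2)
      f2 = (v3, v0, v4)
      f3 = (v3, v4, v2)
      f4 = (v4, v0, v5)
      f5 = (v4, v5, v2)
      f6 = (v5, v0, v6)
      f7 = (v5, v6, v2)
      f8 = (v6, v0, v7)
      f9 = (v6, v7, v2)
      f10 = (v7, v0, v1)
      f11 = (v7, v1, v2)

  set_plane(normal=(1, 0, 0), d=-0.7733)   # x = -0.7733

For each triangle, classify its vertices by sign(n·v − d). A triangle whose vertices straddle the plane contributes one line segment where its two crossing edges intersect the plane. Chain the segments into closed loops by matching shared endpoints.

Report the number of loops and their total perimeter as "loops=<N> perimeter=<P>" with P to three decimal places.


loops=1 perimeter=7.182

Straddling triangles (8 of 12):
  (v3,v0,v4) [++-] → (-0.7733, 1.33936, 0)–(-0.7733, 1.6021, 0)  len=0.2627
  (v3,v4,v2) [+-+] → (-0.7733, 1.6021, 0)–(-0.7733, 1.33936, 0.32308)  len=0.4164
  (v4,v0,v5) [-+-] → (-0.7733, 1.33936, 0)–(-0.7733, 0, 0)  len=1.3394
  (v4,v5,v2) [--+] → (-0.7733, 0, 1.14654)–(-0.7733, 1.33936, 0.32308)  len=1.5722
  (v5,v0,v6) [-+-] → (-0.7733, 0, 0)–(-0.7733, -1.33936, 0)  len=1.3394
  (v5,v6,v2) [--+] → (-0.7733, -1.33936, 0.32308)–(-0.7733, 0, 1.14654)  len=1.5722
  (v6,v0,v7) [-++] → (-0.7733, -1.33936, 0)–(-0.7733, -1.6021, 0)  len=0.2627
  (v6,v7,v2) [-++] → (-0.7733, -1.6021, 0)–(-0.7733, -1.33936, 0.32308)  len=0.4164

Chained into 1 loop(s):
  loop 1: 8 segments, perimeter = 7.1816
Total perimeter = 7.182


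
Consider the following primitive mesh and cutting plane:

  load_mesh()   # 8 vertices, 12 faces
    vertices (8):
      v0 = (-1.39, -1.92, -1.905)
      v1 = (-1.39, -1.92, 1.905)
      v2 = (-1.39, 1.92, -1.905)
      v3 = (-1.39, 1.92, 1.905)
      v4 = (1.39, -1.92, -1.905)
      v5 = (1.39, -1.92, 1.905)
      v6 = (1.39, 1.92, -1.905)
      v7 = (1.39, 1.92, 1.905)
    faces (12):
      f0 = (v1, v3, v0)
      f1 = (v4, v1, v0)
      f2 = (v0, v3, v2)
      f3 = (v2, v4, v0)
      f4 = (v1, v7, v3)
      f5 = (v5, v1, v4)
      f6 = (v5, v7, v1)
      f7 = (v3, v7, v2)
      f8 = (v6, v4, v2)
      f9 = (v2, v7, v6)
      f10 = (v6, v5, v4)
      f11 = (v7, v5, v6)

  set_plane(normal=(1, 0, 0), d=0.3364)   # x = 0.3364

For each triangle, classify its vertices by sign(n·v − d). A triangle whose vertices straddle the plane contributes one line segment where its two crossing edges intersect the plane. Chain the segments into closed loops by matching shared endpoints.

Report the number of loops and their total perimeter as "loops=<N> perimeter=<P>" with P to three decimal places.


loops=1 perimeter=15.300

Straddling triangles (8 of 12):
  (v4,v1,v0) [+--] → (0.3364, -1.92, -0.461037)–(0.3364, -1.92, -1.905)  len=1.4440
  (v2,v4,v0) [-+-] → (0.3364, -0.464668, -1.905)–(0.3364, -1.92, -1.905)  len=1.4553
  (v1,v7,v3) [-+-] → (0.3364, 0.464668, 1.905)–(0.3364, 1.92, 1.905)  len=1.4553
  (v5,v1,v4) [+-+] → (0.3364, -1.92, 1.905)–(0.3364, -1.92, -0.461037)  len=2.3660
  (v5,v7,v1) [++-] → (0.3364, 0.464668, 1.905)–(0.3364, -1.92, 1.905)  len=2.3847
  (v3,v7,v2) [-+-] → (0.3364, 1.92, 1.905)–(0.3364, 1.92, 0.461037)  len=1.4440
  (v6,v4,v2) [++-] → (0.3364, -0.464668, -1.905)–(0.3364, 1.92, -1.905)  len=2.3847
  (v2,v7,v6) [-++] → (0.3364, 1.92, 0.461037)–(0.3364, 1.92, -1.905)  len=2.3660

Chained into 1 loop(s):
  loop 1: 8 segments, perimeter = 15.3000
Total perimeter = 15.300


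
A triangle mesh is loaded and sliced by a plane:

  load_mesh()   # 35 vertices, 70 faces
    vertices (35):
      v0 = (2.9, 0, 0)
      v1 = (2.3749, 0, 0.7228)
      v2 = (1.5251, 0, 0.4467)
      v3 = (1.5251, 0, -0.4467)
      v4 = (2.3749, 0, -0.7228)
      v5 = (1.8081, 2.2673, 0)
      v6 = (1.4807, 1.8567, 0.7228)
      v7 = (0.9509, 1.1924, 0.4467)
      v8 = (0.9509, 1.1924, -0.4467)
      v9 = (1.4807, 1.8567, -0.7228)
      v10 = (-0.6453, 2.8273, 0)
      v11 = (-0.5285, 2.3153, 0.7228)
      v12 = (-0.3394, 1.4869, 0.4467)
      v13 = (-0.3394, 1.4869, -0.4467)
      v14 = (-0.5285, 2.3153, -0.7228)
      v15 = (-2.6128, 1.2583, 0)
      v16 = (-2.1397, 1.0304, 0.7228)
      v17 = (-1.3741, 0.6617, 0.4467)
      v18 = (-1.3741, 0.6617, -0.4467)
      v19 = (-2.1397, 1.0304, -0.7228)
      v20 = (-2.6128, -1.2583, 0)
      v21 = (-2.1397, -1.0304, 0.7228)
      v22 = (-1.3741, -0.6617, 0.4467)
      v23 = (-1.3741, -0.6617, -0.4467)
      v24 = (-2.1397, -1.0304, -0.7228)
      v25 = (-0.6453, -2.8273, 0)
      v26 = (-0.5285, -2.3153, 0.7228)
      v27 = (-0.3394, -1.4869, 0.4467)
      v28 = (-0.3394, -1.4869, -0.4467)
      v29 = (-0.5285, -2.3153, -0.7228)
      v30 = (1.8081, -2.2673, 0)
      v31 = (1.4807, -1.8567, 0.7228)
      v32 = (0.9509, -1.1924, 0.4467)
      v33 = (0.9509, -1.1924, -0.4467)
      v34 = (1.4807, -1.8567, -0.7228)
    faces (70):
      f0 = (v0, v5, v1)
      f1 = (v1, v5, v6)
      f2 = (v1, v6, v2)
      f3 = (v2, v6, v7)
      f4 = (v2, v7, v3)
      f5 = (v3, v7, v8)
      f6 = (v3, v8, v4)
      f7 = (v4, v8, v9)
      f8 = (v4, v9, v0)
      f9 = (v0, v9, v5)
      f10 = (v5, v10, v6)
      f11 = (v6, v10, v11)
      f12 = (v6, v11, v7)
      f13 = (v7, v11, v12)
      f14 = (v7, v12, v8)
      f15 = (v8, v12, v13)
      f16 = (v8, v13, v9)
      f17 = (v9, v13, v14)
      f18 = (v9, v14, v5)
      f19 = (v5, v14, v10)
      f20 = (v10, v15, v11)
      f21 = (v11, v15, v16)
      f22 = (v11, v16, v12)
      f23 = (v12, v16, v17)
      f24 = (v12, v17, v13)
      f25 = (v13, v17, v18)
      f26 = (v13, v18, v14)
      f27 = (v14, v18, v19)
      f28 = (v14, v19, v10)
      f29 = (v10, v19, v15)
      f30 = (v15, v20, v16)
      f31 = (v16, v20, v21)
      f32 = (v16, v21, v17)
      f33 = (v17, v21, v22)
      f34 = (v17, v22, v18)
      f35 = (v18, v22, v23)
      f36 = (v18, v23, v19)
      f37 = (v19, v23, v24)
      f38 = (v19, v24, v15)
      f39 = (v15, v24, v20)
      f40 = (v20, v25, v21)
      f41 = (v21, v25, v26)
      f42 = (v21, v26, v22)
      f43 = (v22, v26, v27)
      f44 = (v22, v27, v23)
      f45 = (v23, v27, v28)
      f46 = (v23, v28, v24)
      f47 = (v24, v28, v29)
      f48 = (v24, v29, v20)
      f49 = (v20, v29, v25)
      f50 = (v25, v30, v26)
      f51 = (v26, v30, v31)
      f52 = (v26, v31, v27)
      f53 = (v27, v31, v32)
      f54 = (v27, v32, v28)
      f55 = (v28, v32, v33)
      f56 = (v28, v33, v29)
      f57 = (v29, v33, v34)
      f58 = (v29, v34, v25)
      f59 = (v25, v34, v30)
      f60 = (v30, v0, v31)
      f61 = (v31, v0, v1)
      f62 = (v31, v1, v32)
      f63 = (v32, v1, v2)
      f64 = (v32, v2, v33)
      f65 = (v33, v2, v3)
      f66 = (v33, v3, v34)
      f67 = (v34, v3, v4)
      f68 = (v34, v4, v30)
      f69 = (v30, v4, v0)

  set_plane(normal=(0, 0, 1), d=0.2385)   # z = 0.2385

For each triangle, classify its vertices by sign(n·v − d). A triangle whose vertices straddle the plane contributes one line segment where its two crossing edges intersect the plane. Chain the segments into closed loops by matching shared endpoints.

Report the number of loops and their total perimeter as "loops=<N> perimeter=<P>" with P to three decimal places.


Straddling triangles (28 of 70):
  (v0,v5,v1) [--+] → (1.99513, 1.51917, 0.2385)–(2.72673, 0, 0.2385)  len=1.6862
  (v1,v5,v6) [+-+] → (1.99513, 1.51917, 0.2385)–(1.70007, 2.13182, 0.2385)  len=0.6800
  (v2,v7,v3) [++-] → (1.08471, 0.91452, 0.2385)–(1.5251, 0, 0.2385)  len=1.0150
  (v3,v7,v8) [-+-] → (1.08471, 0.91452, 0.2385)–(0.9509, 1.1924, 0.2385)  len=0.3084
  (v5,v10,v6) [--+] → (0.0562094, 2.50703, 0.2385)–(1.70007, 2.13182, 0.2385)  len=1.6861
  (v6,v10,v11) [+-+] → (0.0562094, 2.50703, 0.2385)–(-0.60676, 2.65836, 0.2385)  len=0.6800
  (v7,v12,v8) [++-] → (-0.0387055, 1.41827, 0.2385)–(0.9509, 1.1924, 0.2385)  len=1.0151
  (v8,v12,v13) [-+-] → (-0.0387055, 1.41827, 0.2385)–(-0.3394, 1.4869, 0.2385)  len=0.3084
  (v10,v15,v11) [--+] → (-1.92505, 1.60707, 0.2385)–(-0.60676, 2.65836, 0.2385)  len=1.6861
  (v11,v15,v16) [+-+] → (-1.92505, 1.60707, 0.2385)–(-2.45669, 1.1831, 0.2385)  len=0.6800
  (v12,v17,v13) [++-] → (-1.13297, 0.854007, 0.2385)–(-0.3394, 1.4869, 0.2385)  len=1.0150
  (v13,v17,v18) [-+-] → (-1.13297, 0.854007, 0.2385)–(-1.3741, 0.6617, 0.2385)  len=0.3084
  (v15,v20,v16) [--+] → (-2.45669, -0.503105, 0.2385)–(-2.45669, 1.1831, 0.2385)  len=1.6862
  (v16,v20,v21) [+-+] → (-2.45669, -0.503105, 0.2385)–(-2.45669, -1.1831, 0.2385)  len=0.6800
  (v17,v22,v18) [++-] → (-1.3741, -0.353292, 0.2385)–(-1.3741, 0.6617, 0.2385)  len=1.0150
  (v18,v22,v23) [-+-] → (-1.3741, -0.353292, 0.2385)–(-1.3741, -0.6617, 0.2385)  len=0.3084
  (v20,v25,v21) [--+] → (-1.1384, -2.23438, 0.2385)–(-2.45669, -1.1831, 0.2385)  len=1.6861
  (v21,v25,v26) [+-+] → (-1.1384, -2.23438, 0.2385)–(-0.60676, -2.65836, 0.2385)  len=0.6800
  (v22,v27,v23) [++-] → (-0.580529, -1.29459, 0.2385)–(-1.3741, -0.6617, 0.2385)  len=1.0150
  (v23,v27,v28) [-+-] → (-0.580529, -1.29459, 0.2385)–(-0.3394, -1.4869, 0.2385)  len=0.3084
  (v25,v30,v26) [--+] → (1.0371, -2.28314, 0.2385)–(-0.60676, -2.65836, 0.2385)  len=1.6861
  (v26,v30,v31) [+-+] → (1.0371, -2.28314, 0.2385)–(1.70007, -2.13182, 0.2385)  len=0.6800
  (v27,v32,v28) [++-] → (0.650206, -1.26103, 0.2385)–(-0.3394, -1.4869, 0.2385)  len=1.0151
  (v28,v32,v33) [-+-] → (0.650206, -1.26103, 0.2385)–(0.9509, -1.1924, 0.2385)  len=0.3084
  (v30,v0,v31) [--+] → (2.43168, -0.612649, 0.2385)–(1.70007, -2.13182, 0.2385)  len=1.6862
  (v31,v0,v1) [+-+] → (2.43168, -0.612649, 0.2385)–(2.72673, 0, 0.2385)  len=0.6800
  (v32,v2,v33) [++-] → (1.39129, -0.27788, 0.2385)–(0.9509, -1.1924, 0.2385)  len=1.0150
  (v33,v2,v3) [-+-] → (1.39129, -0.27788, 0.2385)–(1.5251, 0, 0.2385)  len=0.3084

Chained into 2 loop(s):
  loop 1: 14 segments, perimeter = 16.5631
  loop 2: 14 segments, perimeter = 9.2642
Total perimeter = 25.827

loops=2 perimeter=25.827


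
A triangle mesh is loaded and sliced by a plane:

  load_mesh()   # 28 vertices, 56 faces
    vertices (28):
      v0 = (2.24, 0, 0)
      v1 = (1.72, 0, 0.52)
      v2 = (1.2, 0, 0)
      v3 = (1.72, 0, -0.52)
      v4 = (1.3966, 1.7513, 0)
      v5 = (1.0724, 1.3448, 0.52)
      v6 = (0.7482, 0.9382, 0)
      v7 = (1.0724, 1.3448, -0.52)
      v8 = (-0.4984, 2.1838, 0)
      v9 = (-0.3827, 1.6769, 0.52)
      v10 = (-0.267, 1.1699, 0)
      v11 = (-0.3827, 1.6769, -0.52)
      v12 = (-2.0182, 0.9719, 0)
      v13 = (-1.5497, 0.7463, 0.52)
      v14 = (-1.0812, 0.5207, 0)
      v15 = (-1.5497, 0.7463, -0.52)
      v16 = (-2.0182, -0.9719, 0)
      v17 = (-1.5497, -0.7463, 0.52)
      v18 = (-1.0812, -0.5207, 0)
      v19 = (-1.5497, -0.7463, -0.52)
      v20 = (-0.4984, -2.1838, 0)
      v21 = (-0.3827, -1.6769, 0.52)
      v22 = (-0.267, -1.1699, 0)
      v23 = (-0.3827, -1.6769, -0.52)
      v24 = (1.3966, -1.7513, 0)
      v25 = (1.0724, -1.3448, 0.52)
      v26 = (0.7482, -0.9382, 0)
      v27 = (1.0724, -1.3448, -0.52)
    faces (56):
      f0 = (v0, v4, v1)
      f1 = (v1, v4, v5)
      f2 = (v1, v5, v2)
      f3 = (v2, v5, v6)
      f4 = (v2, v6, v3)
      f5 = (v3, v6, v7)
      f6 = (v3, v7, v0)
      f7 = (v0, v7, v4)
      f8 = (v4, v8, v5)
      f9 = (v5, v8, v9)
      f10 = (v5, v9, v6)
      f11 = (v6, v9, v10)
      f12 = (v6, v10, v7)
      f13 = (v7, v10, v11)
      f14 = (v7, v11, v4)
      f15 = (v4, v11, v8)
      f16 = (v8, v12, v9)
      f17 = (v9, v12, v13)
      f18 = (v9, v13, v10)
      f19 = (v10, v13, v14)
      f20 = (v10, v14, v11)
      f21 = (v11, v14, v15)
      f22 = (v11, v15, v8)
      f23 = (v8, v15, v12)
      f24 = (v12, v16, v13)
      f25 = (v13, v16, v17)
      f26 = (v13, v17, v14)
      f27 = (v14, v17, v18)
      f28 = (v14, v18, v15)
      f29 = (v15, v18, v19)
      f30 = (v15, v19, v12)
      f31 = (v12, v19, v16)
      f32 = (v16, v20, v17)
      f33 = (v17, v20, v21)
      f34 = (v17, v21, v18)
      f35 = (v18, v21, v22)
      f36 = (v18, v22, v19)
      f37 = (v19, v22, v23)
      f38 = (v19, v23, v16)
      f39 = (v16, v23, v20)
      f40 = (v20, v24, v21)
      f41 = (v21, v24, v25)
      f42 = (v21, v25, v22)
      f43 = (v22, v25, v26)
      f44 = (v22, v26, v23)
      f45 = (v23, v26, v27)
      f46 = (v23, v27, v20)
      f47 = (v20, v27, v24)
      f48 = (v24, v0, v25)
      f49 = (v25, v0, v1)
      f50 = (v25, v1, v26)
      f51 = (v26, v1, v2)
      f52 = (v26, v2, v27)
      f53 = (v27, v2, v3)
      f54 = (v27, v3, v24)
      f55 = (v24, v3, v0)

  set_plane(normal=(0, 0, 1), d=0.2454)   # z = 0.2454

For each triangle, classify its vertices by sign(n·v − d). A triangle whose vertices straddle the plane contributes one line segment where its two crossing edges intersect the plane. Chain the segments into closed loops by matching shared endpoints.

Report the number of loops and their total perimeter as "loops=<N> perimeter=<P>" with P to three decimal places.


loops=2 perimeter=20.896

Straddling triangles (28 of 56):
  (v0,v4,v1) [--+] → (1.54922, 0.924821, 0.2454)–(1.9946, 0, 0.2454)  len=1.0265
  (v1,v4,v5) [+-+] → (1.54922, 0.924821, 0.2454)–(1.2436, 1.55946, 0.2454)  len=0.7044
  (v1,v5,v2) [++-] → (1.13978, 0.634642, 0.2454)–(1.4454, 0, 0.2454)  len=0.7044
  (v2,v5,v6) [-+-] → (1.13978, 0.634642, 0.2454)–(0.901197, 1.13008, 0.2454)  len=0.5499
  (v4,v8,v5) [--+] → (0.242897, 1.78786, 0.2454)–(1.2436, 1.55946, 0.2454)  len=1.0264
  (v5,v8,v9) [+-+] → (0.242897, 1.78786, 0.2454)–(-0.443798, 1.94458, 0.2454)  len=0.7044
  (v5,v9,v6) [++-] → (0.214502, 1.28681, 0.2454)–(0.901197, 1.13008, 0.2454)  len=0.7044
  (v6,v9,v10) [-+-] → (0.214502, 1.28681, 0.2454)–(-0.321601, 1.40917, 0.2454)  len=0.5499
  (v8,v12,v9) [--+] → (-1.24637, 1.30461, 0.2454)–(-0.443798, 1.94458, 0.2454)  len=1.0265
  (v9,v12,v13) [+-+] → (-1.24637, 1.30461, 0.2454)–(-1.7971, 0.865434, 0.2454)  len=0.7044
  (v9,v13,v10) [++-] → (-0.872336, 0.969993, 0.2454)–(-0.321601, 1.40917, 0.2454)  len=0.7044
  (v10,v13,v14) [-+-] → (-0.872336, 0.969993, 0.2454)–(-1.3023, 0.627166, 0.2454)  len=0.5499
  (v12,v16,v13) [--+] → (-1.7971, -0.161042, 0.2454)–(-1.7971, 0.865434, 0.2454)  len=1.0265
  (v13,v16,v17) [+-+] → (-1.7971, -0.161042, 0.2454)–(-1.7971, -0.865434, 0.2454)  len=0.7044
  (v13,v17,v14) [++-] → (-1.3023, -0.0772265, 0.2454)–(-1.3023, 0.627166, 0.2454)  len=0.7044
  (v14,v17,v18) [-+-] → (-1.3023, -0.0772265, 0.2454)–(-1.3023, -0.627166, 0.2454)  len=0.5499
  (v16,v20,v17) [--+] → (-0.994533, -1.50541, 0.2454)–(-1.7971, -0.865434, 0.2454)  len=1.0265
  (v17,v20,v21) [+-+] → (-0.994533, -1.50541, 0.2454)–(-0.443798, -1.94458, 0.2454)  len=0.7044
  (v17,v21,v18) [++-] → (-0.751562, -1.06634, 0.2454)–(-1.3023, -0.627166, 0.2454)  len=0.7044
  (v18,v21,v22) [-+-] → (-0.751562, -1.06634, 0.2454)–(-0.321601, -1.40917, 0.2454)  len=0.5499
  (v20,v24,v21) [--+] → (0.556907, -1.71619, 0.2454)–(-0.443798, -1.94458, 0.2454)  len=1.0264
  (v21,v24,v25) [+-+] → (0.556907, -1.71619, 0.2454)–(1.2436, -1.55946, 0.2454)  len=0.7044
  (v21,v25,v22) [++-] → (0.365094, -1.25244, 0.2454)–(-0.321601, -1.40917, 0.2454)  len=0.7044
  (v22,v25,v26) [-+-] → (0.365094, -1.25244, 0.2454)–(0.901197, -1.13008, 0.2454)  len=0.5499
  (v24,v0,v25) [--+] → (1.68898, -0.634642, 0.2454)–(1.2436, -1.55946, 0.2454)  len=1.0265
  (v25,v0,v1) [+-+] → (1.68898, -0.634642, 0.2454)–(1.9946, 0, 0.2454)  len=0.7044
  (v25,v1,v26) [++-] → (1.20681, -0.495442, 0.2454)–(0.901197, -1.13008, 0.2454)  len=0.7044
  (v26,v1,v2) [-+-] → (1.20681, -0.495442, 0.2454)–(1.4454, 0, 0.2454)  len=0.5499

Chained into 2 loop(s):
  loop 1: 14 segments, perimeter = 12.1160
  loop 2: 14 segments, perimeter = 8.7800
Total perimeter = 20.896


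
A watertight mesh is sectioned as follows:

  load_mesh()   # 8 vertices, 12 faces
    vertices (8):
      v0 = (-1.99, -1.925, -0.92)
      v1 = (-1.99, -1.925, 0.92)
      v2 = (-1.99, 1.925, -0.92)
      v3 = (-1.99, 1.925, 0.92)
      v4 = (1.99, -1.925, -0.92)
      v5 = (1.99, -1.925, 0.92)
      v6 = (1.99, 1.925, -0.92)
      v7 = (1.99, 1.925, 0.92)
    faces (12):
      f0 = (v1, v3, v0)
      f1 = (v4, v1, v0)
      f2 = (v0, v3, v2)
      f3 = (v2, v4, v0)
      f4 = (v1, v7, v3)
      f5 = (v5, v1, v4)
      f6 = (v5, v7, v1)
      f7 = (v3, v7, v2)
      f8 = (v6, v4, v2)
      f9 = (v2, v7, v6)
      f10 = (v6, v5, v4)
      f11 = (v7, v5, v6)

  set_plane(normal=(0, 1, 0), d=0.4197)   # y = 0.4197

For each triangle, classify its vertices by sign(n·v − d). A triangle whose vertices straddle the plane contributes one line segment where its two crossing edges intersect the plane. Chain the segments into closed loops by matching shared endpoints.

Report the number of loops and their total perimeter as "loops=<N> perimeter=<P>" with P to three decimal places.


loops=1 perimeter=11.640

Straddling triangles (8 of 12):
  (v1,v3,v0) [-+-] → (-1.99, 0.4197, 0.92)–(-1.99, 0.4197, 0.200584)  len=0.7194
  (v0,v3,v2) [-++] → (-1.99, 0.4197, 0.200584)–(-1.99, 0.4197, -0.92)  len=1.1206
  (v2,v4,v0) [+--] → (-0.433872, 0.4197, -0.92)–(-1.99, 0.4197, -0.92)  len=1.5561
  (v1,v7,v3) [-++] → (0.433872, 0.4197, 0.92)–(-1.99, 0.4197, 0.92)  len=2.4239
  (v5,v7,v1) [-+-] → (1.99, 0.4197, 0.92)–(0.433872, 0.4197, 0.92)  len=1.5561
  (v6,v4,v2) [+-+] → (1.99, 0.4197, -0.92)–(-0.433872, 0.4197, -0.92)  len=2.4239
  (v6,v5,v4) [+--] → (1.99, 0.4197, -0.200584)–(1.99, 0.4197, -0.92)  len=0.7194
  (v7,v5,v6) [+-+] → (1.99, 0.4197, 0.92)–(1.99, 0.4197, -0.200584)  len=1.1206

Chained into 1 loop(s):
  loop 1: 8 segments, perimeter = 11.6400
Total perimeter = 11.640


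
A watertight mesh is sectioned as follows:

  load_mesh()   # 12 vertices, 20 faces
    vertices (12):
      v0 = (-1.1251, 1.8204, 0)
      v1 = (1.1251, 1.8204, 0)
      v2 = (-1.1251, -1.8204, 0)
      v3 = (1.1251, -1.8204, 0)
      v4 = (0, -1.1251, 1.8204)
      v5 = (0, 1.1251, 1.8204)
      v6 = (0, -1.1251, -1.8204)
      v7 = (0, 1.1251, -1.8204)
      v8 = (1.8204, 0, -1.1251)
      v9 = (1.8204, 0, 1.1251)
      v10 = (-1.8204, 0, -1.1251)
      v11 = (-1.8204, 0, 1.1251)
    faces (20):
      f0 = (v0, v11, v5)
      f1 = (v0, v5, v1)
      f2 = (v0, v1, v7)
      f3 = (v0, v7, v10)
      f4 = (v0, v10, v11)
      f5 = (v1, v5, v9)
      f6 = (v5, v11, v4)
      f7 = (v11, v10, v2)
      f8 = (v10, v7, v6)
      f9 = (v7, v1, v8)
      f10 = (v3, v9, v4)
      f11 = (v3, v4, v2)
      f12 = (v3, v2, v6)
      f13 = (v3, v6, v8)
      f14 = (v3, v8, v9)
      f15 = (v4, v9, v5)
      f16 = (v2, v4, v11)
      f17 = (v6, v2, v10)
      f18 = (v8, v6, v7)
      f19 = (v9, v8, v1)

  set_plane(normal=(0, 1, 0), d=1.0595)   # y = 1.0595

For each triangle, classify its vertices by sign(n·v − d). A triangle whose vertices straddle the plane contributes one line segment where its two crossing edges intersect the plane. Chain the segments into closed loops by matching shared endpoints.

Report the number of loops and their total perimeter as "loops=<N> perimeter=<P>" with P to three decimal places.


loops=1 perimeter=9.744

Straddling triangles (10 of 20):
  (v0,v11,v5) [+-+] → (-1.41573, 1.0595, 0.470275)–(-0.10614, 1.0595, 1.77986)  len=1.8520
  (v0,v7,v10) [++-] → (-0.10614, 1.0595, -1.77986)–(-1.41573, 1.0595, -0.470275)  len=1.8520
  (v0,v10,v11) [+--] → (-1.41573, 1.0595, -0.470275)–(-1.41573, 1.0595, 0.470275)  len=0.9405
  (v1,v5,v9) [++-] → (0.10614, 1.0595, 1.77986)–(1.41573, 1.0595, 0.470275)  len=1.8520
  (v5,v11,v4) [+--] → (-0.10614, 1.0595, 1.77986)–(0, 1.0595, 1.8204)  len=0.1136
  (v10,v7,v6) [-+-] → (-0.10614, 1.0595, -1.77986)–(0, 1.0595, -1.8204)  len=0.1136
  (v7,v1,v8) [++-] → (1.41573, 1.0595, -0.470275)–(0.10614, 1.0595, -1.77986)  len=1.8520
  (v4,v9,v5) [--+] → (0.10614, 1.0595, 1.77986)–(0, 1.0595, 1.8204)  len=0.1136
  (v8,v6,v7) [--+] → (0, 1.0595, -1.8204)–(0.10614, 1.0595, -1.77986)  len=0.1136
  (v9,v8,v1) [--+] → (1.41573, 1.0595, -0.470275)–(1.41573, 1.0595, 0.470275)  len=0.9405

Chained into 1 loop(s):
  loop 1: 10 segments, perimeter = 9.7437
Total perimeter = 9.744


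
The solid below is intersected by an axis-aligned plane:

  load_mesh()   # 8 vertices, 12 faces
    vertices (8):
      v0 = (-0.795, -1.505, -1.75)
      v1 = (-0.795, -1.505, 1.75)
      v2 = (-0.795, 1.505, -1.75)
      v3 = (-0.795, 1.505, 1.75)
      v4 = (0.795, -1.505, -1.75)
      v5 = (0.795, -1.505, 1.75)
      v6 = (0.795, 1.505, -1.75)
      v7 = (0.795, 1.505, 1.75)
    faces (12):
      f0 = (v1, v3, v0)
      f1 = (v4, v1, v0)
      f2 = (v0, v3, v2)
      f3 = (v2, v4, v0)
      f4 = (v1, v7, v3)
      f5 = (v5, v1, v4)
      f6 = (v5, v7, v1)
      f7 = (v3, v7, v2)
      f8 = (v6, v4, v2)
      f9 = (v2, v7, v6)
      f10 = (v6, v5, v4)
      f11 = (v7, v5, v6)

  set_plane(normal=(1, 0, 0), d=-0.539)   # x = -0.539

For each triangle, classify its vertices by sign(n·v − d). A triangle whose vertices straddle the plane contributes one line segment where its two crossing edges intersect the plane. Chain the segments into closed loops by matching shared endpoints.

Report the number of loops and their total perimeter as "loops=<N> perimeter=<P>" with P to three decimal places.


Straddling triangles (8 of 12):
  (v4,v1,v0) [+--] → (-0.539, -1.505, 1.18648)–(-0.539, -1.505, -1.75)  len=2.9365
  (v2,v4,v0) [-+-] → (-0.539, 1.02037, -1.75)–(-0.539, -1.505, -1.75)  len=2.5254
  (v1,v7,v3) [-+-] → (-0.539, -1.02037, 1.75)–(-0.539, 1.505, 1.75)  len=2.5254
  (v5,v1,v4) [+-+] → (-0.539, -1.505, 1.75)–(-0.539, -1.505, 1.18648)  len=0.5635
  (v5,v7,v1) [++-] → (-0.539, -1.02037, 1.75)–(-0.539, -1.505, 1.75)  len=0.4846
  (v3,v7,v2) [-+-] → (-0.539, 1.505, 1.75)–(-0.539, 1.505, -1.18648)  len=2.9365
  (v6,v4,v2) [++-] → (-0.539, 1.02037, -1.75)–(-0.539, 1.505, -1.75)  len=0.4846
  (v2,v7,v6) [-++] → (-0.539, 1.505, -1.18648)–(-0.539, 1.505, -1.75)  len=0.5635

Chained into 1 loop(s):
  loop 1: 8 segments, perimeter = 13.0200
Total perimeter = 13.020

loops=1 perimeter=13.020


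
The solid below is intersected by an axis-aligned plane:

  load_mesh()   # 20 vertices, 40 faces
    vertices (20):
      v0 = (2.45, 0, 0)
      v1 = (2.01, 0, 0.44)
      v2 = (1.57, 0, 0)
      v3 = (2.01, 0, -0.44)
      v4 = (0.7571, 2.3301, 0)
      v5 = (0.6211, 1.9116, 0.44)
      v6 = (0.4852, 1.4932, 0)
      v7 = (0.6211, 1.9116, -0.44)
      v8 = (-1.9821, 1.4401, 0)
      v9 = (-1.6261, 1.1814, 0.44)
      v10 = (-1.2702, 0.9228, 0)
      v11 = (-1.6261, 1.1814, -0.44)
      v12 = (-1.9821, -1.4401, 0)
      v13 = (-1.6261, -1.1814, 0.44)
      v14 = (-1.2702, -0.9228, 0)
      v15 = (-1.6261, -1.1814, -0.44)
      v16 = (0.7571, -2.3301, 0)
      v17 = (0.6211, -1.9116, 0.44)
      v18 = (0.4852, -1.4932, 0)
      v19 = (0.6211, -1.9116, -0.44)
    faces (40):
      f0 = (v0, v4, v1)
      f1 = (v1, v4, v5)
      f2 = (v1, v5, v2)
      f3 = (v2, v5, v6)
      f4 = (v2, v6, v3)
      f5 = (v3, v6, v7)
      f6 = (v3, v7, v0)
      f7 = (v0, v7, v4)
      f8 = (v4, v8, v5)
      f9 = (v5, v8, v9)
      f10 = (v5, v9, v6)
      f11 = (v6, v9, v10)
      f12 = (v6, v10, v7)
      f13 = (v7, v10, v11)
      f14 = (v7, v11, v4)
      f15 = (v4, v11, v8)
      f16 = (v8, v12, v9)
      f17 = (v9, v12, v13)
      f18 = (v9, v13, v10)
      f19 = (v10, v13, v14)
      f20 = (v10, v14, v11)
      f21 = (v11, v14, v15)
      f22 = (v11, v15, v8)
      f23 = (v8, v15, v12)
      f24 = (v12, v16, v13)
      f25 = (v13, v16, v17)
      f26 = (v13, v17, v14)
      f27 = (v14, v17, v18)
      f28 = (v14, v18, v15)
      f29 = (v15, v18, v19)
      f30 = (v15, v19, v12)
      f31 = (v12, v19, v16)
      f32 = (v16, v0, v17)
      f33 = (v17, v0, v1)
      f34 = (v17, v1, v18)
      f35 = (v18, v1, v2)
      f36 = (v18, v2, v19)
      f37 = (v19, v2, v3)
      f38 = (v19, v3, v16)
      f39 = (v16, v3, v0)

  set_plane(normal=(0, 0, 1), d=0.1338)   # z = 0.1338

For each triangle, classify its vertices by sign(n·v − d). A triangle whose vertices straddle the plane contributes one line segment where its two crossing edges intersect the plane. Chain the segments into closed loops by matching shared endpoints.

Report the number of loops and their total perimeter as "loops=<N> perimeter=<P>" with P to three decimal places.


Straddling triangles (20 of 40):
  (v0,v4,v1) [--+] → (1.1381, 1.62154, 0.1338)–(2.3162, 0, 0.1338)  len=2.0043
  (v1,v4,v5) [+-+] → (1.1381, 1.62154, 0.1338)–(0.715744, 2.20284, 0.1338)  len=0.7185
  (v1,v5,v2) [++-] → (1.28145, 0.5813, 0.1338)–(1.7038, 0, 0.1338)  len=0.7185
  (v2,v5,v6) [-+-] → (1.28145, 0.5813, 0.1338)–(0.526526, 1.62043, 0.1338)  len=1.2844
  (v4,v8,v5) [--+] → (-1.19049, 1.58348, 0.1338)–(0.715744, 2.20284, 0.1338)  len=2.0043
  (v5,v8,v9) [+-+] → (-1.19049, 1.58348, 0.1338)–(-1.87384, 1.36143, 0.1338)  len=0.7185
  (v5,v9,v6) [++-] → (-0.156827, 1.39838, 0.1338)–(0.526526, 1.62043, 0.1338)  len=0.7185
  (v6,v9,v10) [-+-] → (-0.156827, 1.39838, 0.1338)–(-1.37843, 1.00144, 0.1338)  len=1.2845
  (v8,v12,v9) [--+] → (-1.87384, -0.642926, 0.1338)–(-1.87384, 1.36143, 0.1338)  len=2.0044
  (v9,v12,v13) [+-+] → (-1.87384, -0.642926, 0.1338)–(-1.87384, -1.36143, 0.1338)  len=0.7185
  (v9,v13,v10) [++-] → (-1.37843, 0.282932, 0.1338)–(-1.37843, 1.00144, 0.1338)  len=0.7185
  (v10,v13,v14) [-+-] → (-1.37843, 0.282932, 0.1338)–(-1.37843, -1.00144, 0.1338)  len=1.2844
  (v12,v16,v13) [--+] → (0.0323905, -1.98079, 0.1338)–(-1.87384, -1.36143, 0.1338)  len=2.0043
  (v13,v16,v17) [+-+] → (0.0323905, -1.98079, 0.1338)–(0.715744, -2.20284, 0.1338)  len=0.7185
  (v13,v17,v14) [++-] → (-0.695073, -1.22349, 0.1338)–(-1.37843, -1.00144, 0.1338)  len=0.7185
  (v14,v17,v18) [-+-] → (-0.695073, -1.22349, 0.1338)–(0.526526, -1.62043, 0.1338)  len=1.2845
  (v16,v0,v17) [--+] → (1.89385, -0.5813, 0.1338)–(0.715744, -2.20284, 0.1338)  len=2.0043
  (v17,v0,v1) [+-+] → (1.89385, -0.5813, 0.1338)–(2.3162, 0, 0.1338)  len=0.7185
  (v17,v1,v18) [++-] → (0.948878, -1.03913, 0.1338)–(0.526526, -1.62043, 0.1338)  len=0.7185
  (v18,v1,v2) [-+-] → (0.948878, -1.03913, 0.1338)–(1.7038, 0, 0.1338)  len=1.2844

Chained into 2 loop(s):
  loop 1: 10 segments, perimeter = 13.6143
  loop 2: 10 segments, perimeter = 10.0148
Total perimeter = 23.629

loops=2 perimeter=23.629


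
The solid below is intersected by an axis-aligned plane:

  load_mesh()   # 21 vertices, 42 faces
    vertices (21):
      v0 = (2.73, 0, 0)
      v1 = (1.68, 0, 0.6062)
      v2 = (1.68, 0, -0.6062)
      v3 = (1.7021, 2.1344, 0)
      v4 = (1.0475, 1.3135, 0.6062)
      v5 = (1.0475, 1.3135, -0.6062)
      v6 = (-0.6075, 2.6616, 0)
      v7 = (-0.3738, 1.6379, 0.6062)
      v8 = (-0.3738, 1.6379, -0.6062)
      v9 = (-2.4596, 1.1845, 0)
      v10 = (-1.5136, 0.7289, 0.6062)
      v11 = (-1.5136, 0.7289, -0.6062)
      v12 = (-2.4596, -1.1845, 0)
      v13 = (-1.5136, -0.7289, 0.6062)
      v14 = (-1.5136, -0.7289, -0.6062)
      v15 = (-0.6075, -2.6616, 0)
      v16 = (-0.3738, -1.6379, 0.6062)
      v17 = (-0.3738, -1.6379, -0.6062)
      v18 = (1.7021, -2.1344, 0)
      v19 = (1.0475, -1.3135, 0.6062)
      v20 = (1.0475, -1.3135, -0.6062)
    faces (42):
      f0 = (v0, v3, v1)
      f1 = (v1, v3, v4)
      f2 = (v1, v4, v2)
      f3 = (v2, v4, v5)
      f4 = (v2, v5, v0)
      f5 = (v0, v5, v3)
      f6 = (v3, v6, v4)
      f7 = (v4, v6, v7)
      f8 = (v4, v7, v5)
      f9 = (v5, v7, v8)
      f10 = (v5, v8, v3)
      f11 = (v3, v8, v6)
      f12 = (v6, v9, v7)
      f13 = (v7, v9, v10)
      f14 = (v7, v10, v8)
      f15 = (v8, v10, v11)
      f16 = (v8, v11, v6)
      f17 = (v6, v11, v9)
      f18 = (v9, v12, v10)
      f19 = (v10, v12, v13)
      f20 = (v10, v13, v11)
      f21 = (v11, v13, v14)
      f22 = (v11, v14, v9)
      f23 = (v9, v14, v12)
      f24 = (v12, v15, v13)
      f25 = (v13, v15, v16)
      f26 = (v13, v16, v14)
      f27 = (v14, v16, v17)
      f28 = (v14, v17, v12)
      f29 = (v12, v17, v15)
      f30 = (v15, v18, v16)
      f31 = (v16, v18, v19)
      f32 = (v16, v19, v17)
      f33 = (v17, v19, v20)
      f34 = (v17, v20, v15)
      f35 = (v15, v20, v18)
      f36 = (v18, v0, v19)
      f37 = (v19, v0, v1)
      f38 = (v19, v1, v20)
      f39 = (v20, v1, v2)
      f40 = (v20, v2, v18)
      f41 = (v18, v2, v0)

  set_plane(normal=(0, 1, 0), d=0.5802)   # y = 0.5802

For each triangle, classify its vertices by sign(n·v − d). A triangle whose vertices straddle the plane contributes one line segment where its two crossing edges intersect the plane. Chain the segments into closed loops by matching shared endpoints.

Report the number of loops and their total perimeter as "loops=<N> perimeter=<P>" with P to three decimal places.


loops=2 perimeter=7.097

Straddling triangles (12 of 42):
  (v0,v3,v1) [-+-] → (2.45058, 0.5802, 0)–(1.68601, 0.5802, 0.441415)  len=0.8828
  (v1,v3,v4) [-++] → (1.68601, 0.5802, 0.441415)–(1.40061, 0.5802, 0.6062)  len=0.3296
  (v1,v4,v2) [-+-] → (1.40061, 0.5802, 0.6062)–(1.40061, 0.5802, -0.070658)  len=0.6769
  (v2,v4,v5) [-++] → (1.40061, 0.5802, -0.070658)–(1.40061, 0.5802, -0.6062)  len=0.5355
  (v2,v5,v0) [-+-] → (1.40061, 0.5802, -0.6062)–(1.98681, 0.5802, -0.267771)  len=0.6769
  (v0,v5,v3) [-++] → (1.98681, 0.5802, -0.267771)–(2.45058, 0.5802, 0)  len=0.5355
  (v9,v12,v10) [+-+] → (-2.4596, 0.5802, 0)–(-1.58712, 0.5802, 0.559089)  len=1.0362
  (v10,v12,v13) [+--] → (-1.58712, 0.5802, 0.559089)–(-1.5136, 0.5802, 0.6062)  len=0.0873
  (v10,v13,v11) [+-+] → (-1.5136, 0.5802, 0.6062)–(-1.5136, 0.5802, -0.482532)  len=1.0887
  (v11,v13,v14) [+--] → (-1.5136, 0.5802, -0.482532)–(-1.5136, 0.5802, -0.6062)  len=0.1237
  (v11,v14,v9) [+-+] → (-1.5136, 0.5802, -0.6062)–(-2.16083, 0.5802, -0.191453)  len=0.7687
  (v9,v14,v12) [+--] → (-2.16083, 0.5802, -0.191453)–(-2.4596, 0.5802, 0)  len=0.3548

Chained into 2 loop(s):
  loop 1: 6 segments, perimeter = 3.6372
  loop 2: 6 segments, perimeter = 3.4595
Total perimeter = 7.097


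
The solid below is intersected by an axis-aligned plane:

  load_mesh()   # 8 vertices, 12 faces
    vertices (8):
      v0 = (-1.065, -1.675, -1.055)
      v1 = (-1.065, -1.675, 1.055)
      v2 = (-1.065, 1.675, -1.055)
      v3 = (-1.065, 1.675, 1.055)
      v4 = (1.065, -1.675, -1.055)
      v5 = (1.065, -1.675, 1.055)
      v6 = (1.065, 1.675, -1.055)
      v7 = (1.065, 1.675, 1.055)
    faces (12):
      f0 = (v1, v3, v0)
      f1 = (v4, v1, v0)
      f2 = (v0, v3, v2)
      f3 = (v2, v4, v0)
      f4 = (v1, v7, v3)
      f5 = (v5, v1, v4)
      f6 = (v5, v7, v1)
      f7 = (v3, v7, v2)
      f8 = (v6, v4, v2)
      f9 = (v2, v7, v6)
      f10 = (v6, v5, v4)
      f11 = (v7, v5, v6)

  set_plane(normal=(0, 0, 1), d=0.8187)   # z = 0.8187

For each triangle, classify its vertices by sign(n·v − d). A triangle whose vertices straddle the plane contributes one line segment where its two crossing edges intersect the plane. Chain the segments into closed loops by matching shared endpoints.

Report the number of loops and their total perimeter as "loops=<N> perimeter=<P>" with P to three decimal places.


loops=1 perimeter=10.960

Straddling triangles (8 of 12):
  (v1,v3,v0) [++-] → (-1.065, 1.29983, 0.8187)–(-1.065, -1.675, 0.8187)  len=2.9748
  (v4,v1,v0) [-+-] → (-0.82646, -1.675, 0.8187)–(-1.065, -1.675, 0.8187)  len=0.2385
  (v0,v3,v2) [-+-] → (-1.065, 1.29983, 0.8187)–(-1.065, 1.675, 0.8187)  len=0.3752
  (v5,v1,v4) [++-] → (-0.82646, -1.675, 0.8187)–(1.065, -1.675, 0.8187)  len=1.8915
  (v3,v7,v2) [++-] → (0.82646, 1.675, 0.8187)–(-1.065, 1.675, 0.8187)  len=1.8915
  (v2,v7,v6) [-+-] → (0.82646, 1.675, 0.8187)–(1.065, 1.675, 0.8187)  len=0.2385
  (v6,v5,v4) [-+-] → (1.065, -1.29983, 0.8187)–(1.065, -1.675, 0.8187)  len=0.3752
  (v7,v5,v6) [++-] → (1.065, -1.29983, 0.8187)–(1.065, 1.675, 0.8187)  len=2.9748

Chained into 1 loop(s):
  loop 1: 8 segments, perimeter = 10.9600
Total perimeter = 10.960


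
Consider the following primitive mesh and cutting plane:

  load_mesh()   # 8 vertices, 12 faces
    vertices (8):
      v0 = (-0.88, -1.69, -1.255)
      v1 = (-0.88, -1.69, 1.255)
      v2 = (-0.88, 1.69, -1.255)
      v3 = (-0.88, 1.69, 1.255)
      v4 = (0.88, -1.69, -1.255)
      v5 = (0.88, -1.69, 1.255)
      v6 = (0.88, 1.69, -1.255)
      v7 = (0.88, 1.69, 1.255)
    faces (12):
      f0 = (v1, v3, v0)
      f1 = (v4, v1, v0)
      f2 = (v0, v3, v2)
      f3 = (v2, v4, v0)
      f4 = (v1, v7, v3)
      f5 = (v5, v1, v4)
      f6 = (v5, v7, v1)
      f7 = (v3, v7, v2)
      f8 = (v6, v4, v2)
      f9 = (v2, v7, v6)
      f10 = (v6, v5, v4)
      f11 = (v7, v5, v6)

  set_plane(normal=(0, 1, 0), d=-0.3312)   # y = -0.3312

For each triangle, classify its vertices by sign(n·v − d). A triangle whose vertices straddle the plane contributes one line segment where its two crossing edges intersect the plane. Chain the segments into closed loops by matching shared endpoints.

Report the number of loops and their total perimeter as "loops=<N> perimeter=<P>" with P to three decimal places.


loops=1 perimeter=8.540

Straddling triangles (8 of 12):
  (v1,v3,v0) [-+-] → (-0.88, -0.3312, 1.255)–(-0.88, -0.3312, -0.24595)  len=1.5010
  (v0,v3,v2) [-++] → (-0.88, -0.3312, -0.24595)–(-0.88, -0.3312, -1.255)  len=1.0090
  (v2,v4,v0) [+--] → (0.172459, -0.3312, -1.255)–(-0.88, -0.3312, -1.255)  len=1.0525
  (v1,v7,v3) [-++] → (-0.172459, -0.3312, 1.255)–(-0.88, -0.3312, 1.255)  len=0.7075
  (v5,v7,v1) [-+-] → (0.88, -0.3312, 1.255)–(-0.172459, -0.3312, 1.255)  len=1.0525
  (v6,v4,v2) [+-+] → (0.88, -0.3312, -1.255)–(0.172459, -0.3312, -1.255)  len=0.7075
  (v6,v5,v4) [+--] → (0.88, -0.3312, 0.24595)–(0.88, -0.3312, -1.255)  len=1.5010
  (v7,v5,v6) [+-+] → (0.88, -0.3312, 1.255)–(0.88, -0.3312, 0.24595)  len=1.0090

Chained into 1 loop(s):
  loop 1: 8 segments, perimeter = 8.5400
Total perimeter = 8.540


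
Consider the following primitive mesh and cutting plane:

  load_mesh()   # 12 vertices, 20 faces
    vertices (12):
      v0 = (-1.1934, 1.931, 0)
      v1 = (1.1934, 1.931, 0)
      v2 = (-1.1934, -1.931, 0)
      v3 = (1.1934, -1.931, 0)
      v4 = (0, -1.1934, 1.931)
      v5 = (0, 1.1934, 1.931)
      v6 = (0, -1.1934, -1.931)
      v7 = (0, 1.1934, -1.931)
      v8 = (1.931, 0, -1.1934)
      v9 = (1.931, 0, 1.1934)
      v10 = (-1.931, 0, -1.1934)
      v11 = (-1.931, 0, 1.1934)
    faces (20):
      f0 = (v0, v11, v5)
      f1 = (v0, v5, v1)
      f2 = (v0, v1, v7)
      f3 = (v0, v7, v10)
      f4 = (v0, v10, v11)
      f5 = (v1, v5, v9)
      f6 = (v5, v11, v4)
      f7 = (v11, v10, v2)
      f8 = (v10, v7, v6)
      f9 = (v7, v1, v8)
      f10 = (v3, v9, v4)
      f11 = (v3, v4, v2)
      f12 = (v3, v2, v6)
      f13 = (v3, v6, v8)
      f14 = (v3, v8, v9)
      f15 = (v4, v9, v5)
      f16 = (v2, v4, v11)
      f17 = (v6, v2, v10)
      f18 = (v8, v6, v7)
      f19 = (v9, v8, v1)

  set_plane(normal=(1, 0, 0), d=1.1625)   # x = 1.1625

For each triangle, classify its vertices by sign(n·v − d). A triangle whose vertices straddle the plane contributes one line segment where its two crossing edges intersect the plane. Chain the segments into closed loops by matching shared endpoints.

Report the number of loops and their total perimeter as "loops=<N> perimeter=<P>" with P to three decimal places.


loops=1 perimeter=10.243

Straddling triangles (10 of 20):
  (v0,v5,v1) [--+] → (1.1625, 1.9119, 0.0499982)–(1.1625, 1.931, 0)  len=0.0535
  (v0,v1,v7) [-+-] → (1.1625, 1.931, 0)–(1.1625, 1.9119, -0.0499982)  len=0.0535
  (v1,v5,v9) [+-+] → (1.1625, 1.9119, 0.0499982)–(1.1625, 0.47495, 1.48695)  len=2.0322
  (v7,v1,v8) [-++] → (1.1625, 1.9119, -0.0499982)–(1.1625, 0.47495, -1.48695)  len=2.0322
  (v3,v9,v4) [++-] → (1.1625, -0.47495, 1.48695)–(1.1625, -1.9119, 0.0499982)  len=2.0322
  (v3,v4,v2) [+--] → (1.1625, -1.9119, 0.0499982)–(1.1625, -1.931, 0)  len=0.0535
  (v3,v2,v6) [+--] → (1.1625, -1.931, 0)–(1.1625, -1.9119, -0.0499982)  len=0.0535
  (v3,v6,v8) [+-+] → (1.1625, -1.9119, -0.0499982)–(1.1625, -0.47495, -1.48695)  len=2.0322
  (v4,v9,v5) [-+-] → (1.1625, -0.47495, 1.48695)–(1.1625, 0.47495, 1.48695)  len=0.9499
  (v8,v6,v7) [+--] → (1.1625, -0.47495, -1.48695)–(1.1625, 0.47495, -1.48695)  len=0.9499

Chained into 1 loop(s):
  loop 1: 10 segments, perimeter = 10.2425
Total perimeter = 10.243


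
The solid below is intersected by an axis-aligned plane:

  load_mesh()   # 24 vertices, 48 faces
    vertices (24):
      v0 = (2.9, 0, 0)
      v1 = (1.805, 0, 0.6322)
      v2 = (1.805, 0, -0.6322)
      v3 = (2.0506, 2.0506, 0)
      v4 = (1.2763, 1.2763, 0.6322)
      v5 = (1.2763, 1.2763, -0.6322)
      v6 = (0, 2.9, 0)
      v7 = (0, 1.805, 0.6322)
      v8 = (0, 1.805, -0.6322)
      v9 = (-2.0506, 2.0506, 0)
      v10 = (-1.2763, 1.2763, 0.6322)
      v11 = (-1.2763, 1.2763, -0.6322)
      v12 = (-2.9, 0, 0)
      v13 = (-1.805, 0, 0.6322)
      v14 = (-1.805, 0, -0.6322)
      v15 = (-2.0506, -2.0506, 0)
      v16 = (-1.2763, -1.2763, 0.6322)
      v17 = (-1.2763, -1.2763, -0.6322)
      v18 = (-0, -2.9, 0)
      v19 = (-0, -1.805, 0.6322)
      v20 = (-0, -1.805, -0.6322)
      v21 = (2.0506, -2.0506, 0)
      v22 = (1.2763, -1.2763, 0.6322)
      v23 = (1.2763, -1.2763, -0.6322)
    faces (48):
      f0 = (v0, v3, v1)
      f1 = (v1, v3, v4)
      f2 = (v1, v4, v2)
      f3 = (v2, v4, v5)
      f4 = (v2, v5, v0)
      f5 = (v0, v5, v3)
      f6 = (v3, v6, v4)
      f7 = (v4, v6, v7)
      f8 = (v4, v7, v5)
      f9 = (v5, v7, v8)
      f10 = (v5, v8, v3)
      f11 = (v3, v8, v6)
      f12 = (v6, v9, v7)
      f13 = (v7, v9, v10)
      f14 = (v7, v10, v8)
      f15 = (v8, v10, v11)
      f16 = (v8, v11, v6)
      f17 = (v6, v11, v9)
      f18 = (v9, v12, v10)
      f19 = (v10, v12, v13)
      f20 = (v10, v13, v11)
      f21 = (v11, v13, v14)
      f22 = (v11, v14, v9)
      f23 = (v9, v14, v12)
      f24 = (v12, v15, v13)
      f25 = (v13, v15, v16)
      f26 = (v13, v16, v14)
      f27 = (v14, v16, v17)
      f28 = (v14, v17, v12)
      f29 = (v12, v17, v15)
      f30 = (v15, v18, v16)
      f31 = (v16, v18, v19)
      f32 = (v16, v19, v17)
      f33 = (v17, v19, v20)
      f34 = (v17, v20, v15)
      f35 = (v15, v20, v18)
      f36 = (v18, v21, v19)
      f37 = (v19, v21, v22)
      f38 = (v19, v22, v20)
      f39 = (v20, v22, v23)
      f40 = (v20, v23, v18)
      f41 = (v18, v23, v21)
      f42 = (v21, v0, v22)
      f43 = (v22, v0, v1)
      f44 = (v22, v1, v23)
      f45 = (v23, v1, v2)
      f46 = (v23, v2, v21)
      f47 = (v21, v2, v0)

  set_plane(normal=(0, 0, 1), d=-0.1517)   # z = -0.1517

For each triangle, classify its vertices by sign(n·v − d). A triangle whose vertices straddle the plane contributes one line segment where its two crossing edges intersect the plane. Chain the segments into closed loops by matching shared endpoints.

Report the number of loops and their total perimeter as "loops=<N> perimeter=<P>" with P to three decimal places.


loops=2 perimeter=27.199

Straddling triangles (32 of 48):
  (v1,v4,v2) [++-] → (1.60408, 0.485022, -0.1517)–(1.805, 0, -0.1517)  len=0.5250
  (v2,v4,v5) [-+-] → (1.60408, 0.485022, -0.1517)–(1.2763, 1.2763, -0.1517)  len=0.8565
  (v2,v5,v0) [--+] → (2.51038, 0.306255, -0.1517)–(2.63725, 0, -0.1517)  len=0.3315
  (v0,v5,v3) [+-+] → (2.51038, 0.306255, -0.1517)–(1.8648, 1.8648, -0.1517)  len=1.6870
  (v4,v7,v5) [++-] → (0.791278, 1.47722, -0.1517)–(1.2763, 1.2763, -0.1517)  len=0.5250
  (v5,v7,v8) [-+-] → (0.791278, 1.47722, -0.1517)–(0, 1.805, -0.1517)  len=0.8565
  (v5,v8,v3) [--+] → (1.55855, 1.99167, -0.1517)–(1.8648, 1.8648, -0.1517)  len=0.3315
  (v3,v8,v6) [+-+] → (1.55855, 1.99167, -0.1517)–(0, 2.63725, -0.1517)  len=1.6870
  (v7,v10,v8) [++-] → (-0.485022, 1.60408, -0.1517)–(0, 1.805, -0.1517)  len=0.5250
  (v8,v10,v11) [-+-] → (-0.485022, 1.60408, -0.1517)–(-1.2763, 1.2763, -0.1517)  len=0.8565
  (v8,v11,v6) [--+] → (-0.306255, 2.51038, -0.1517)–(0, 2.63725, -0.1517)  len=0.3315
  (v6,v11,v9) [+-+] → (-0.306255, 2.51038, -0.1517)–(-1.8648, 1.8648, -0.1517)  len=1.6870
  (v10,v13,v11) [++-] → (-1.47722, 0.791278, -0.1517)–(-1.2763, 1.2763, -0.1517)  len=0.5250
  (v11,v13,v14) [-+-] → (-1.47722, 0.791278, -0.1517)–(-1.805, 0, -0.1517)  len=0.8565
  (v11,v14,v9) [--+] → (-1.99167, 1.55855, -0.1517)–(-1.8648, 1.8648, -0.1517)  len=0.3315
  (v9,v14,v12) [+-+] → (-1.99167, 1.55855, -0.1517)–(-2.63725, 0, -0.1517)  len=1.6870
  (v13,v16,v14) [++-] → (-1.60408, -0.485022, -0.1517)–(-1.805, 0, -0.1517)  len=0.5250
  (v14,v16,v17) [-+-] → (-1.60408, -0.485022, -0.1517)–(-1.2763, -1.2763, -0.1517)  len=0.8565
  (v14,v17,v12) [--+] → (-2.51038, -0.306255, -0.1517)–(-2.63725, 0, -0.1517)  len=0.3315
  (v12,v17,v15) [+-+] → (-2.51038, -0.306255, -0.1517)–(-1.8648, -1.8648, -0.1517)  len=1.6870
  (v16,v19,v17) [++-] → (-0.791278, -1.47722, -0.1517)–(-1.2763, -1.2763, -0.1517)  len=0.5250
  (v17,v19,v20) [-+-] → (-0.791278, -1.47722, -0.1517)–(0, -1.805, -0.1517)  len=0.8565
  (v17,v20,v15) [--+] → (-1.55855, -1.99167, -0.1517)–(-1.8648, -1.8648, -0.1517)  len=0.3315
  (v15,v20,v18) [+-+] → (-1.55855, -1.99167, -0.1517)–(0, -2.63725, -0.1517)  len=1.6870
  (v19,v22,v20) [++-] → (0.485022, -1.60408, -0.1517)–(0, -1.805, -0.1517)  len=0.5250
  (v20,v22,v23) [-+-] → (0.485022, -1.60408, -0.1517)–(1.2763, -1.2763, -0.1517)  len=0.8565
  (v20,v23,v18) [--+] → (0.306255, -2.51038, -0.1517)–(0, -2.63725, -0.1517)  len=0.3315
  (v18,v23,v21) [+-+] → (0.306255, -2.51038, -0.1517)–(1.8648, -1.8648, -0.1517)  len=1.6870
  (v22,v1,v23) [++-] → (1.47722, -0.791278, -0.1517)–(1.2763, -1.2763, -0.1517)  len=0.5250
  (v23,v1,v2) [-+-] → (1.47722, -0.791278, -0.1517)–(1.805, 0, -0.1517)  len=0.8565
  (v23,v2,v21) [--+] → (1.99167, -1.55855, -0.1517)–(1.8648, -1.8648, -0.1517)  len=0.3315
  (v21,v2,v0) [+-+] → (1.99167, -1.55855, -0.1517)–(2.63725, 0, -0.1517)  len=1.6870

Chained into 2 loop(s):
  loop 1: 16 segments, perimeter = 11.0518
  loop 2: 16 segments, perimeter = 16.1476
Total perimeter = 27.199
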